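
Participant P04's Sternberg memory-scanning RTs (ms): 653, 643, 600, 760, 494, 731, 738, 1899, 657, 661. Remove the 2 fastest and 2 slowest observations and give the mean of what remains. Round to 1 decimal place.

680.5 ms

Sorted: 494, 600, 643, 653, 657, 661, 731, 738, 760, 1899
Drop lowest 2 (494, 600) and highest 2 (760, 1899)
Remaining (n=6): Σ = 4083, mean = 4083/6 = 680.500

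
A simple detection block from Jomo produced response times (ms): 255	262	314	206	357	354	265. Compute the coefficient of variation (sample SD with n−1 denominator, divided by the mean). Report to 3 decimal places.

0.195

n = 7, Σ = 2013, M = 287.5714
Σ(x−M)² = 18809.714; s = √(18809.714/6) = 55.9906
CV = 55.9906 / 287.5714 = 0.19470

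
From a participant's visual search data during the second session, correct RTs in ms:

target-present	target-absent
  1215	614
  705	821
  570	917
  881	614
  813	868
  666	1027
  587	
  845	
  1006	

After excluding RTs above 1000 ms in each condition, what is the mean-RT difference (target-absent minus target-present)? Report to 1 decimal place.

target-present: exclude 1215, 1006
target-absent: exclude 1027
M(target-present) = 5067/7 = 723.857
M(target-absent) = 3834/5 = 766.800
Difference = 766.800 − 723.857 = 42.943 ms

42.9 ms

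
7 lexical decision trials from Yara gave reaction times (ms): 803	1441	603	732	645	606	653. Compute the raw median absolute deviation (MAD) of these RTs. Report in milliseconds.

Sorted: 603, 606, 645, 653, 732, 803, 1441 → median = 653
|x − 653|: 150, 788, 50, 79, 8, 47, 0
Sorted deviations: 0, 8, 47, 50, 79, 150, 788 → MAD = 50

50 ms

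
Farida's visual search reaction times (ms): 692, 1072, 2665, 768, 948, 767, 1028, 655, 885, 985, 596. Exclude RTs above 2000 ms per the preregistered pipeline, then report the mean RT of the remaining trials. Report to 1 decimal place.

839.6 ms

Excluded: 2665
Retained (n=10): Σ = 8396
Mean = 8396/10 = 839.6000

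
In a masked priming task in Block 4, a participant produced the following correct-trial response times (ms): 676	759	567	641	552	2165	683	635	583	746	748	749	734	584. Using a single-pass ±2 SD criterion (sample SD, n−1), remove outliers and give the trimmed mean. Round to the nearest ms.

666 ms

n = 14, ΣRT = 10822, M = 773.000
Σ(x−M)² = 2158386.00; s = √(2158386.00/13) = 407.467
Cutoffs: 773.000 ± 2·407.467 → [-41.9, 1587.9]
Outside: 2165 → excluded.
Retained (n=13): Σ = 8657, mean = 8657/13 = 665.923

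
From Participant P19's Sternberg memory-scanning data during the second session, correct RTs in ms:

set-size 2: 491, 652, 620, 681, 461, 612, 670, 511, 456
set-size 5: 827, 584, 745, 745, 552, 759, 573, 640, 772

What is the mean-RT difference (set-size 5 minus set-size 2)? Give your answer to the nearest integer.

M(set-size 2) = 5154/9 = 572.667
M(set-size 5) = 6197/9 = 688.556
Difference = 688.556 − 572.667 = 115.889 ms

116 ms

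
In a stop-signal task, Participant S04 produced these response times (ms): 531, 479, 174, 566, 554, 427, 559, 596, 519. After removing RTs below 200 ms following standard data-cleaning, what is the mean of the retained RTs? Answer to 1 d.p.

Excluded: 174
Retained (n=8): Σ = 4231
Mean = 4231/8 = 528.8750

528.9 ms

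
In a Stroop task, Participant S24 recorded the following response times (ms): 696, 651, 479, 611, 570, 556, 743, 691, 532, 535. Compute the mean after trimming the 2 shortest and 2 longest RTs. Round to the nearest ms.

Sorted: 479, 532, 535, 556, 570, 611, 651, 691, 696, 743
Drop lowest 2 (479, 532) and highest 2 (696, 743)
Remaining (n=6): Σ = 3614, mean = 3614/6 = 602.333

602 ms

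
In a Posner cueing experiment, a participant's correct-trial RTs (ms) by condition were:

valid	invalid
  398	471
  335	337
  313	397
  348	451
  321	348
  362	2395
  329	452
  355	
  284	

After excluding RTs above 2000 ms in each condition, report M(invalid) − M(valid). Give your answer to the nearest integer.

71 ms

invalid: exclude 2395
M(valid) = 3045/9 = 338.333
M(invalid) = 2456/6 = 409.333
Difference = 409.333 − 338.333 = 71.000 ms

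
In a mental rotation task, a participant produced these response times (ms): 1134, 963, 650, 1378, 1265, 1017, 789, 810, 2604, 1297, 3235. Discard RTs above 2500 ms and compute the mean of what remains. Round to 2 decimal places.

Excluded: 2604, 3235
Retained (n=9): Σ = 9303
Mean = 9303/9 = 1033.6667

1033.67 ms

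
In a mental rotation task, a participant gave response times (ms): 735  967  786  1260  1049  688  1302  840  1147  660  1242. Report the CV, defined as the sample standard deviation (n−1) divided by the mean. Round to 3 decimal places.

n = 11, Σ = 10676, M = 970.5455
Σ(x−M)² = 587488.727; s = √(587488.727/10) = 242.3817
CV = 242.3817 / 970.5455 = 0.24974

0.250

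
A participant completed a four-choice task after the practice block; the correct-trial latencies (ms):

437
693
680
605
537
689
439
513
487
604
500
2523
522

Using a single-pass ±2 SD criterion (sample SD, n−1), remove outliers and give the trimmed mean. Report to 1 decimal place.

558.8 ms

n = 13, ΣRT = 9229, M = 709.923
Σ(x−M)² = 3656740.92; s = √(3656740.92/12) = 552.022
Cutoffs: 709.923 ± 2·552.022 → [-394.1, 1814.0]
Outside: 2523 → excluded.
Retained (n=12): Σ = 6706, mean = 6706/12 = 558.833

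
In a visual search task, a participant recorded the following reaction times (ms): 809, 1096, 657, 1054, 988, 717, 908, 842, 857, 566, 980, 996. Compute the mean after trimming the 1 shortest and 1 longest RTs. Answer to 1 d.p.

Sorted: 566, 657, 717, 809, 842, 857, 908, 980, 988, 996, 1054, 1096
Drop lowest 1 (566) and highest 1 (1096)
Remaining (n=10): Σ = 8808, mean = 8808/10 = 880.800

880.8 ms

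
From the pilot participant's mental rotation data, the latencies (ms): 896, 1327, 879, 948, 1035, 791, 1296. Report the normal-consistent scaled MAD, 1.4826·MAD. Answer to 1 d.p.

Sorted: 791, 879, 896, 948, 1035, 1296, 1327 → median = 948
|x − 948| sorted: 0, 52, 69, 87, 157, 348, 379 → MAD = 87
Robust SD ≈ 1.4826 × 87 = 128.986

129.0 ms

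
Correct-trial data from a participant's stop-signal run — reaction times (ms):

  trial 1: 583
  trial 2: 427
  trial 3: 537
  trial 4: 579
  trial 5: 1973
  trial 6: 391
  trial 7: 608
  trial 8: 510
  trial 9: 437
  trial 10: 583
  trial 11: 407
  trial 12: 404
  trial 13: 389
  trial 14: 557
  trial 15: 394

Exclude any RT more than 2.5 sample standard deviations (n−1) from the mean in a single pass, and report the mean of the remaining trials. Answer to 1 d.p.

486.1 ms

n = 15, ΣRT = 8779, M = 585.267
Σ(x−M)² = 2159674.93; s = √(2159674.93/14) = 392.763
Cutoffs: 585.267 ± 2.5·392.763 → [-396.6, 1567.2]
Outside: 1973 → excluded.
Retained (n=14): Σ = 6806, mean = 6806/14 = 486.143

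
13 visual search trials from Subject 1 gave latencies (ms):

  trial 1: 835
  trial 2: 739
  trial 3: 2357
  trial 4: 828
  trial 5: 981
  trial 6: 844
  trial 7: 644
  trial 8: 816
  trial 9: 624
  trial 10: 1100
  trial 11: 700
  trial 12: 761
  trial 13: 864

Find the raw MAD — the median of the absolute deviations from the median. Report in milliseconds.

Sorted: 624, 644, 700, 739, 761, 816, 828, 835, 844, 864, 981, 1100, 2357 → median = 828
|x − 828|: 7, 89, 1529, 0, 153, 16, 184, 12, 204, 272, 128, 67, 36
Sorted deviations: 0, 7, 12, 16, 36, 67, 89, 128, 153, 184, 204, 272, 1529 → MAD = 89

89 ms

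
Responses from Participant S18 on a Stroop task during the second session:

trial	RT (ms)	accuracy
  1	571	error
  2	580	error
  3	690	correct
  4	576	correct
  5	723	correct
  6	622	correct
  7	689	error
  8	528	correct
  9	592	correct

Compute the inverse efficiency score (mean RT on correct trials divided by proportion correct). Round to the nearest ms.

933 ms

Correct trials (n=6): 690, 576, 723, 622, 528, 592
Mean correct RT = 3731/6 = 621.8333 ms
Proportion correct = 6/9
IES = 621.8333 / (6/9) = 932.750 ms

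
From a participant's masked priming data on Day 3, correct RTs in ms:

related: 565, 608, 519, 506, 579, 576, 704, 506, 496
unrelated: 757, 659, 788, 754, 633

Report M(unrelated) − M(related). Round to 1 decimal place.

156.1 ms

M(related) = 5059/9 = 562.111
M(unrelated) = 3591/5 = 718.200
Difference = 718.200 − 562.111 = 156.089 ms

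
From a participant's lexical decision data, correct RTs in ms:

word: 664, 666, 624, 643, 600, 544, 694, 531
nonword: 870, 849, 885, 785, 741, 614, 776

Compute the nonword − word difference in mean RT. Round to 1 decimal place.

167.8 ms

M(word) = 4966/8 = 620.750
M(nonword) = 5520/7 = 788.571
Difference = 788.571 − 620.750 = 167.821 ms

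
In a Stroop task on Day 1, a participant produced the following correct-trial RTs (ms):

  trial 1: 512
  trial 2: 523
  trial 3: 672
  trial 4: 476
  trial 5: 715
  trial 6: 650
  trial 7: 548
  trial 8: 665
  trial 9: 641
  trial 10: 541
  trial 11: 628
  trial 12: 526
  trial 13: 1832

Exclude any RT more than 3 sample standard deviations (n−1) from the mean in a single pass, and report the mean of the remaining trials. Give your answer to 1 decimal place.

591.4 ms

n = 13, ΣRT = 8929, M = 686.846
Σ(x−M)² = 1488083.69; s = √(1488083.69/12) = 352.146
Cutoffs: 686.846 ± 3·352.146 → [-369.6, 1743.3]
Outside: 1832 → excluded.
Retained (n=12): Σ = 7097, mean = 7097/12 = 591.417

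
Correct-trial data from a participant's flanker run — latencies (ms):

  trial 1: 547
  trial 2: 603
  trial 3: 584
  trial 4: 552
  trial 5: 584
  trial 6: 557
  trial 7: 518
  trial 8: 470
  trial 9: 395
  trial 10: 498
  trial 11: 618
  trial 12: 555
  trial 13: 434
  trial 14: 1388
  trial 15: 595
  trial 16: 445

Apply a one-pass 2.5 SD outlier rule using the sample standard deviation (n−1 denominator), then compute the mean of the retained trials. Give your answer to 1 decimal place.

n = 16, ΣRT = 9343, M = 583.938
Σ(x−M)² = 754306.94; s = √(754306.94/15) = 224.248
Cutoffs: 583.938 ± 2.5·224.248 → [23.3, 1144.6]
Outside: 1388 → excluded.
Retained (n=15): Σ = 7955, mean = 7955/15 = 530.333

530.3 ms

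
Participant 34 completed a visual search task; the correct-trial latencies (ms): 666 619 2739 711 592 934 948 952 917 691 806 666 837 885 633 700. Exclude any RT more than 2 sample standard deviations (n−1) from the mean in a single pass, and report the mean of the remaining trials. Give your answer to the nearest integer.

770 ms

n = 16, ΣRT = 14296, M = 893.500
Σ(x−M)² = 3874756.00; s = √(3874756.00/15) = 508.249
Cutoffs: 893.500 ± 2·508.249 → [-123.0, 1910.0]
Outside: 2739 → excluded.
Retained (n=15): Σ = 11557, mean = 11557/15 = 770.467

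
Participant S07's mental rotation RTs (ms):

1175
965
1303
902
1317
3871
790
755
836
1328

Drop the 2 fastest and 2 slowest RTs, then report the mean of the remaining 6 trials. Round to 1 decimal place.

Sorted: 755, 790, 836, 902, 965, 1175, 1303, 1317, 1328, 3871
Drop lowest 2 (755, 790) and highest 2 (1328, 3871)
Remaining (n=6): Σ = 6498, mean = 6498/6 = 1083.000

1083.0 ms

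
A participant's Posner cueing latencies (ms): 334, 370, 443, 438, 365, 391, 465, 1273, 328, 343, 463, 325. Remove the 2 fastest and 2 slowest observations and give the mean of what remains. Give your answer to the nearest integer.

Sorted: 325, 328, 334, 343, 365, 370, 391, 438, 443, 463, 465, 1273
Drop lowest 2 (325, 328) and highest 2 (465, 1273)
Remaining (n=8): Σ = 3147, mean = 3147/8 = 393.375

393 ms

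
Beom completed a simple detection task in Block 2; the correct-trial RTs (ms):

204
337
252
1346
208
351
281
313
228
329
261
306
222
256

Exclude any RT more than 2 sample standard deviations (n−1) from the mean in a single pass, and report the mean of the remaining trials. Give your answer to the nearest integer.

273 ms

n = 14, ΣRT = 4894, M = 349.571
Σ(x−M)² = 1099799.43; s = √(1099799.43/13) = 290.861
Cutoffs: 349.571 ± 2·290.861 → [-232.2, 931.3]
Outside: 1346 → excluded.
Retained (n=13): Σ = 3548, mean = 3548/13 = 272.923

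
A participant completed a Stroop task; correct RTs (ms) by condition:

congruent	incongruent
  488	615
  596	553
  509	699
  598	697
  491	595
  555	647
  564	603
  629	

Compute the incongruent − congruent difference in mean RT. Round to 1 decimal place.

76.1 ms

M(congruent) = 4430/8 = 553.750
M(incongruent) = 4409/7 = 629.857
Difference = 629.857 − 553.750 = 76.107 ms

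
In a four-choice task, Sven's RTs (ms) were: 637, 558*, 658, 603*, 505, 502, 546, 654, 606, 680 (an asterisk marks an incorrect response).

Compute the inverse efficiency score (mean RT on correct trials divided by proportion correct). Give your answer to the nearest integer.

748 ms

Correct trials (n=8): 637, 658, 505, 502, 546, 654, 606, 680
Mean correct RT = 4788/8 = 598.5000 ms
Proportion correct = 8/10
IES = 598.5000 / (8/10) = 748.125 ms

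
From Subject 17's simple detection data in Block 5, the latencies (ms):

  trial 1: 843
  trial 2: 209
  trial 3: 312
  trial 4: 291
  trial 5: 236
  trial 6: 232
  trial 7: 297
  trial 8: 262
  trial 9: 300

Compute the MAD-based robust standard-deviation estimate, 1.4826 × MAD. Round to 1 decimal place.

Sorted: 209, 232, 236, 262, 291, 297, 300, 312, 843 → median = 291
|x − 291| sorted: 0, 6, 9, 21, 29, 55, 59, 82, 552 → MAD = 29
Robust SD ≈ 1.4826 × 29 = 42.995

43.0 ms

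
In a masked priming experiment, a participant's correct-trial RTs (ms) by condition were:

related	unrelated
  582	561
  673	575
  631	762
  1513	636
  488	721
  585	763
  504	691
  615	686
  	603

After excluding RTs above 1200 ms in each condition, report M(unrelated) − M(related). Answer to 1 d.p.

related: exclude 1513
M(related) = 4078/7 = 582.571
M(unrelated) = 5998/9 = 666.444
Difference = 666.444 − 582.571 = 83.873 ms

83.9 ms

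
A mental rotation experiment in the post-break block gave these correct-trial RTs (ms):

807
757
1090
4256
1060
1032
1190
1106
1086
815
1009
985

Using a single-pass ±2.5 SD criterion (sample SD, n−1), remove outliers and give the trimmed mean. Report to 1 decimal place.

994.3 ms

n = 12, ΣRT = 15193, M = 1266.083
Σ(x−M)² = 9950216.92; s = √(9950216.92/11) = 951.086
Cutoffs: 1266.083 ± 2.5·951.086 → [-1111.6, 3643.8]
Outside: 4256 → excluded.
Retained (n=11): Σ = 10937, mean = 10937/11 = 994.273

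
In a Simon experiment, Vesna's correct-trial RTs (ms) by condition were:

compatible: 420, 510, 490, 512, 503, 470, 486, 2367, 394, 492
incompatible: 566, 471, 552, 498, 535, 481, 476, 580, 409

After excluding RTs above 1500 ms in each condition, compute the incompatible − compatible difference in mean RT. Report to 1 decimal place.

compatible: exclude 2367
M(compatible) = 4277/9 = 475.222
M(incompatible) = 4568/9 = 507.556
Difference = 507.556 − 475.222 = 32.333 ms

32.3 ms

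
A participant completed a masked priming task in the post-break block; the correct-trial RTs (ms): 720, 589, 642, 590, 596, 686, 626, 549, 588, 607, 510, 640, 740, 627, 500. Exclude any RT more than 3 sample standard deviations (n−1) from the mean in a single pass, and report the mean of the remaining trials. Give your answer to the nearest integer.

n = 15, ΣRT = 9210, M = 614.000
Σ(x−M)² = 64356.00; s = √(64356.00/14) = 67.800
Cutoffs: 614.000 ± 3·67.800 → [410.6, 817.4]
No RTs fall outside the cutoffs; all 15 retained. Mean = 9210/15 = 614.000

614 ms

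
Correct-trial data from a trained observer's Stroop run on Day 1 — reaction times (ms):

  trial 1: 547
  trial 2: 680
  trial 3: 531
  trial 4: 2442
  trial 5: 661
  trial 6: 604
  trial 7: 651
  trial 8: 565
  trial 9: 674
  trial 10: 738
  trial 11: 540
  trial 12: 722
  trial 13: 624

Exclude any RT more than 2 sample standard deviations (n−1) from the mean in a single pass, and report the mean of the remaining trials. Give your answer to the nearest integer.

n = 13, ΣRT = 9979, M = 767.615
Σ(x−M)² = 3092843.08; s = √(3092843.08/12) = 507.678
Cutoffs: 767.615 ± 2·507.678 → [-247.7, 1783.0]
Outside: 2442 → excluded.
Retained (n=12): Σ = 7537, mean = 7537/12 = 628.083

628 ms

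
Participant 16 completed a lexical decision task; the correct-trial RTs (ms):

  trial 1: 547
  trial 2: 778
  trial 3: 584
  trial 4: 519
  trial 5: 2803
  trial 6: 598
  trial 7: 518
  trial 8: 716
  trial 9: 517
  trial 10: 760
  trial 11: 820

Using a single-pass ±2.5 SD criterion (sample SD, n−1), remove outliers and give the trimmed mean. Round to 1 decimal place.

635.7 ms

n = 11, ΣRT = 9160, M = 832.727
Σ(x−M)² = 4399810.18; s = √(4399810.18/10) = 663.311
Cutoffs: 832.727 ± 2.5·663.311 → [-825.5, 2491.0]
Outside: 2803 → excluded.
Retained (n=10): Σ = 6357, mean = 6357/10 = 635.700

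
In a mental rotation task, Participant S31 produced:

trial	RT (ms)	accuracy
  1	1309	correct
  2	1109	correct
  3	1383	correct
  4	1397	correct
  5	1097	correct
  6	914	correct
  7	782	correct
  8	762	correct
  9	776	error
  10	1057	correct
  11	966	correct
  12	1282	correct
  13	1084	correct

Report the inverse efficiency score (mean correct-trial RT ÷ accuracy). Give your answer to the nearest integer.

Correct trials (n=12): 1309, 1109, 1383, 1397, 1097, 914, 782, 762, 1057, 966, 1282, 1084
Mean correct RT = 13142/12 = 1095.1667 ms
Proportion correct = 12/13
IES = 1095.1667 / (12/13) = 1186.431 ms

1186 ms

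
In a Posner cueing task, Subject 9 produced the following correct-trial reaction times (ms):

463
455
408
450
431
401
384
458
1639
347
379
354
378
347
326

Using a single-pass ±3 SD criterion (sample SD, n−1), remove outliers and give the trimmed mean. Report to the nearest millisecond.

399 ms

n = 15, ΣRT = 7220, M = 481.333
Σ(x−M)² = 1464169.33; s = √(1464169.33/14) = 323.394
Cutoffs: 481.333 ± 3·323.394 → [-488.8, 1451.5]
Outside: 1639 → excluded.
Retained (n=14): Σ = 5581, mean = 5581/14 = 398.643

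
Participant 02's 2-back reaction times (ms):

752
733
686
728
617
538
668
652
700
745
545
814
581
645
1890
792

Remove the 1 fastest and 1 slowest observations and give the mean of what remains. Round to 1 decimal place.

689.9 ms

Sorted: 538, 545, 581, 617, 645, 652, 668, 686, 700, 728, 733, 745, 752, 792, 814, 1890
Drop lowest 1 (538) and highest 1 (1890)
Remaining (n=14): Σ = 9658, mean = 9658/14 = 689.857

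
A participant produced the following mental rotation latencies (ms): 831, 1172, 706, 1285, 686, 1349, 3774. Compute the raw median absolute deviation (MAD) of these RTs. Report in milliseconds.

341 ms

Sorted: 686, 706, 831, 1172, 1285, 1349, 3774 → median = 1172
|x − 1172|: 341, 0, 466, 113, 486, 177, 2602
Sorted deviations: 0, 113, 177, 341, 466, 486, 2602 → MAD = 341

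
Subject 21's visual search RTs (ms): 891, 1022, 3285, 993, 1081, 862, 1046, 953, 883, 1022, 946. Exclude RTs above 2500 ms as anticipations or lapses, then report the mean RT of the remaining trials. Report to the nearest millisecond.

Excluded: 3285
Retained (n=10): Σ = 9699
Mean = 9699/10 = 969.9000

970 ms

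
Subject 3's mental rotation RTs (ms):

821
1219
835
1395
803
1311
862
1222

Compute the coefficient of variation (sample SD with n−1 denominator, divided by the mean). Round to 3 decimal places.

0.237

n = 8, Σ = 8468, M = 1058.5000
Σ(x−M)² = 439732.000; s = √(439732.000/7) = 250.6369
CV = 250.6369 / 1058.5000 = 0.23678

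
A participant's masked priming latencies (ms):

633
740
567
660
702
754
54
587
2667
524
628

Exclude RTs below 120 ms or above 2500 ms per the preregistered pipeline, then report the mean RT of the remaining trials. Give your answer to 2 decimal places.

643.89 ms

Excluded: 54, 2667
Retained (n=9): Σ = 5795
Mean = 5795/9 = 643.8889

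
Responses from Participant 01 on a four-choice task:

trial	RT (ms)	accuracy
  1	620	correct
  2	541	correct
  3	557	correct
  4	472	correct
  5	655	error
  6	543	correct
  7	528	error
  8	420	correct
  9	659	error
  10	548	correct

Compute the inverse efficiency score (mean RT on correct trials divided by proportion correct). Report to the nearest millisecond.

Correct trials (n=7): 620, 541, 557, 472, 543, 420, 548
Mean correct RT = 3701/7 = 528.7143 ms
Proportion correct = 7/10
IES = 528.7143 / (7/10) = 755.306 ms

755 ms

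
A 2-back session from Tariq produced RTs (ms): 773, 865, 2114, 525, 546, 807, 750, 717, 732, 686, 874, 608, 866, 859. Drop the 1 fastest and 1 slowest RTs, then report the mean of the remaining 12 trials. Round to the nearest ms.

Sorted: 525, 546, 608, 686, 717, 732, 750, 773, 807, 859, 865, 866, 874, 2114
Drop lowest 1 (525) and highest 1 (2114)
Remaining (n=12): Σ = 9083, mean = 9083/12 = 756.917

757 ms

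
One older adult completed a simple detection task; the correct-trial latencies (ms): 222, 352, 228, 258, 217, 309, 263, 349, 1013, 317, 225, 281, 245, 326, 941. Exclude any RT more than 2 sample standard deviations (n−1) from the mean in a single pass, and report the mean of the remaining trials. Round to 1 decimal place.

n = 15, ΣRT = 5546, M = 369.733
Σ(x−M)² = 882760.93; s = √(882760.93/14) = 251.106
Cutoffs: 369.733 ± 2·251.106 → [-132.5, 871.9]
Outside: 941, 1013 → excluded.
Retained (n=13): Σ = 3592, mean = 3592/13 = 276.308

276.3 ms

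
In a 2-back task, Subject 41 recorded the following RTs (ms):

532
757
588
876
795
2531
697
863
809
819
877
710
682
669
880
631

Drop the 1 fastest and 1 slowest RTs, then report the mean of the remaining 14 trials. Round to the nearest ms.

761 ms

Sorted: 532, 588, 631, 669, 682, 697, 710, 757, 795, 809, 819, 863, 876, 877, 880, 2531
Drop lowest 1 (532) and highest 1 (2531)
Remaining (n=14): Σ = 10653, mean = 10653/14 = 760.929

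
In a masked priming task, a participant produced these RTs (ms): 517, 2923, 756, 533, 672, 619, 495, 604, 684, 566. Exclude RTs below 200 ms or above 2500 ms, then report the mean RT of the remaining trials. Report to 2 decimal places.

Excluded: 2923
Retained (n=9): Σ = 5446
Mean = 5446/9 = 605.1111

605.11 ms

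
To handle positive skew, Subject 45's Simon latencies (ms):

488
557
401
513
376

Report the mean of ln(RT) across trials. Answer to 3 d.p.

6.135

ln(RT): 6.1903, 6.3226, 5.9940, 6.2403, 5.9296
Σ ln(RT) = 30.6767
Mean = 30.6767/5 = 6.13534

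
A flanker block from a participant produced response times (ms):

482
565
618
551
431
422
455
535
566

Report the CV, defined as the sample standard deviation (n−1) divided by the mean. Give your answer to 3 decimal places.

n = 9, Σ = 4625, M = 513.8889
Σ(x−M)² = 37788.889; s = √(37788.889/8) = 68.7285
CV = 68.7285 / 513.8889 = 0.13374

0.134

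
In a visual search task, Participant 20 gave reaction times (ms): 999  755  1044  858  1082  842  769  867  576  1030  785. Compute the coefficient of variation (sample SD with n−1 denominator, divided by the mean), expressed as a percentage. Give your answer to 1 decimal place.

17.6%

n = 11, Σ = 9607, M = 873.3636
Σ(x−M)² = 235360.545; s = √(235360.545/10) = 153.4146
CV = 153.4146 / 873.3636 = 0.17566 = 17.566%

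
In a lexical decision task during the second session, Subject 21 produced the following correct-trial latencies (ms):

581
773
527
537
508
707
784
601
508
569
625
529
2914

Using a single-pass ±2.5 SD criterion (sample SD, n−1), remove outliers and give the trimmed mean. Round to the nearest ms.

604 ms

n = 13, ΣRT = 10163, M = 781.769
Σ(x−M)² = 5033524.31; s = √(5033524.31/12) = 647.658
Cutoffs: 781.769 ± 2.5·647.658 → [-837.4, 2400.9]
Outside: 2914 → excluded.
Retained (n=12): Σ = 7249, mean = 7249/12 = 604.083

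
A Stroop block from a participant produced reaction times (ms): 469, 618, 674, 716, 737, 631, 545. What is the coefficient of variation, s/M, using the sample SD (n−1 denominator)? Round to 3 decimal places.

0.151

n = 7, Σ = 4390, M = 627.1429
Σ(x−M)² = 54014.857; s = √(54014.857/6) = 94.8814
CV = 94.8814 / 627.1429 = 0.15129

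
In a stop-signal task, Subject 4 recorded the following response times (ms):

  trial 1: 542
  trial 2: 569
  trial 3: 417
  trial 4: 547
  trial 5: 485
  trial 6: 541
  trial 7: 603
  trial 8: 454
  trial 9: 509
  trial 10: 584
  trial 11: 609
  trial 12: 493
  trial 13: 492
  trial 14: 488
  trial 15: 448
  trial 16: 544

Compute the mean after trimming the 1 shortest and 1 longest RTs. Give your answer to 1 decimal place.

521.4 ms

Sorted: 417, 448, 454, 485, 488, 492, 493, 509, 541, 542, 544, 547, 569, 584, 603, 609
Drop lowest 1 (417) and highest 1 (609)
Remaining (n=14): Σ = 7299, mean = 7299/14 = 521.357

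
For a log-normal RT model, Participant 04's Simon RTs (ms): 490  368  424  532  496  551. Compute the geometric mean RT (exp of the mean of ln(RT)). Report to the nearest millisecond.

472 ms

ln(RT): 6.1944, 5.9081, 6.0497, 6.2766, 6.2066, 6.3117
Mean ln(RT) = 36.9472/6 = 6.15786
Geometric mean = exp(6.15786) = 472.42 ms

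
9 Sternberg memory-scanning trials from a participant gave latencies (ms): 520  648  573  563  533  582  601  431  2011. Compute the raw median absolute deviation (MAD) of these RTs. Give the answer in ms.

Sorted: 431, 520, 533, 563, 573, 582, 601, 648, 2011 → median = 573
|x − 573|: 53, 75, 0, 10, 40, 9, 28, 142, 1438
Sorted deviations: 0, 9, 10, 28, 40, 53, 75, 142, 1438 → MAD = 40

40 ms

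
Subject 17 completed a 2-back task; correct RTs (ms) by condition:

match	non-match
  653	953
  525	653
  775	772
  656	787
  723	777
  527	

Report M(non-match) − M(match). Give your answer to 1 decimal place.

145.2 ms

M(match) = 3859/6 = 643.167
M(non-match) = 3942/5 = 788.400
Difference = 788.400 − 643.167 = 145.233 ms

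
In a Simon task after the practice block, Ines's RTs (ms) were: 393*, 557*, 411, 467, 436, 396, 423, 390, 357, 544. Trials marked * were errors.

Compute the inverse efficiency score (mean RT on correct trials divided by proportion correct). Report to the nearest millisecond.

Correct trials (n=8): 411, 467, 436, 396, 423, 390, 357, 544
Mean correct RT = 3424/8 = 428.0000 ms
Proportion correct = 8/10
IES = 428.0000 / (8/10) = 535.000 ms

535 ms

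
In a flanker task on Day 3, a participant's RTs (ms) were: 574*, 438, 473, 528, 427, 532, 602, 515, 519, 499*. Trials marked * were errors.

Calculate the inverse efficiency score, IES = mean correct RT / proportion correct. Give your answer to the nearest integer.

630 ms

Correct trials (n=8): 438, 473, 528, 427, 532, 602, 515, 519
Mean correct RT = 4034/8 = 504.2500 ms
Proportion correct = 8/10
IES = 504.2500 / (8/10) = 630.312 ms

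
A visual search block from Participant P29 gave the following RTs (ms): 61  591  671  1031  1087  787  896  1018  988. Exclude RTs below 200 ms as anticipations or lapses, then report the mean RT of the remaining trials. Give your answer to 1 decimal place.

Excluded: 61
Retained (n=8): Σ = 7069
Mean = 7069/8 = 883.6250

883.6 ms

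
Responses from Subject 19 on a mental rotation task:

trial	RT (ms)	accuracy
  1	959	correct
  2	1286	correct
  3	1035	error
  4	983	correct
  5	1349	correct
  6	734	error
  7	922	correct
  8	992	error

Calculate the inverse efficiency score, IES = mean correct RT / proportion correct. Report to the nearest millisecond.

Correct trials (n=5): 959, 1286, 983, 1349, 922
Mean correct RT = 5499/5 = 1099.8000 ms
Proportion correct = 5/8
IES = 1099.8000 / (5/8) = 1759.680 ms

1760 ms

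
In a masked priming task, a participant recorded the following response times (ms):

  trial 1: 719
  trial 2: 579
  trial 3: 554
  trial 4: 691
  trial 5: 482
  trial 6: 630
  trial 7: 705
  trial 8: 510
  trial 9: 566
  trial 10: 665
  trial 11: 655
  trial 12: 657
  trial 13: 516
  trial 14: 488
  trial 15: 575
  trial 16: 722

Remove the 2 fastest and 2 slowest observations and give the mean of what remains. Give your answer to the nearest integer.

609 ms

Sorted: 482, 488, 510, 516, 554, 566, 575, 579, 630, 655, 657, 665, 691, 705, 719, 722
Drop lowest 2 (482, 488) and highest 2 (719, 722)
Remaining (n=12): Σ = 7303, mean = 7303/12 = 608.583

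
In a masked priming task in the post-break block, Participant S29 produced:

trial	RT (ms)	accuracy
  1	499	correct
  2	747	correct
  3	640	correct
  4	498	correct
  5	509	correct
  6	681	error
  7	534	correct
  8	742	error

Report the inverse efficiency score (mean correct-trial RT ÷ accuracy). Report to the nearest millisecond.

Correct trials (n=6): 499, 747, 640, 498, 509, 534
Mean correct RT = 3427/6 = 571.1667 ms
Proportion correct = 6/8
IES = 571.1667 / (6/8) = 761.556 ms

762 ms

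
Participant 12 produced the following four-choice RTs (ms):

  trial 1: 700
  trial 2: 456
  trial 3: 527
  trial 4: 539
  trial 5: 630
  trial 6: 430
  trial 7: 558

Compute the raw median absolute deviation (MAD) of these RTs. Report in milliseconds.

Sorted: 430, 456, 527, 539, 558, 630, 700 → median = 539
|x − 539|: 161, 83, 12, 0, 91, 109, 19
Sorted deviations: 0, 12, 19, 83, 91, 109, 161 → MAD = 83

83 ms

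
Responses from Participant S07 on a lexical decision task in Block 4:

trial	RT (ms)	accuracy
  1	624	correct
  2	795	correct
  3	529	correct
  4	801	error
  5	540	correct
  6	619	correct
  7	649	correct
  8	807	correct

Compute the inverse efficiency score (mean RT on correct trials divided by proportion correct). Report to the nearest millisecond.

Correct trials (n=7): 624, 795, 529, 540, 619, 649, 807
Mean correct RT = 4563/7 = 651.8571 ms
Proportion correct = 7/8
IES = 651.8571 / (7/8) = 744.980 ms

745 ms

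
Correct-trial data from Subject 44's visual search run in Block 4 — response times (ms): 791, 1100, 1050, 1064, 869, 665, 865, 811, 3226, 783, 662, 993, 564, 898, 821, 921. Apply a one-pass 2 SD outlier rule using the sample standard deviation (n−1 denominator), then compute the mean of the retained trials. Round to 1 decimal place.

857.1 ms

n = 16, ΣRT = 16083, M = 1005.188
Σ(x−M)² = 5598418.44; s = √(5598418.44/15) = 610.924
Cutoffs: 1005.188 ± 2·610.924 → [-216.7, 2227.0]
Outside: 3226 → excluded.
Retained (n=15): Σ = 12857, mean = 12857/15 = 857.133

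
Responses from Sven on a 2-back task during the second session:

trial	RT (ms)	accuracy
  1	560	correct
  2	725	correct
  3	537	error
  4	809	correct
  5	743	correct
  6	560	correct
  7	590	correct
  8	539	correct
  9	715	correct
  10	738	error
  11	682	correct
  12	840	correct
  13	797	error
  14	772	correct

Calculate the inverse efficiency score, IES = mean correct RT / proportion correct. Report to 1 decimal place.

Correct trials (n=11): 560, 725, 809, 743, 560, 590, 539, 715, 682, 840, 772
Mean correct RT = 7535/11 = 685.0000 ms
Proportion correct = 11/14
IES = 685.0000 / (11/14) = 871.818 ms

871.8 ms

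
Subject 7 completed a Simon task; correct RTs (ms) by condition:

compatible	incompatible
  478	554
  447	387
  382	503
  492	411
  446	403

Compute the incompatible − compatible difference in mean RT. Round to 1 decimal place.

M(compatible) = 2245/5 = 449.000
M(incompatible) = 2258/5 = 451.600
Difference = 451.600 − 449.000 = 2.600 ms

2.6 ms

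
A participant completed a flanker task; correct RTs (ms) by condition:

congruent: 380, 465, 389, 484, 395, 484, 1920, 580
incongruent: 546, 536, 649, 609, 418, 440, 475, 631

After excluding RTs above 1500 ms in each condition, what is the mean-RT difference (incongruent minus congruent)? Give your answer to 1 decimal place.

84.1 ms

congruent: exclude 1920
M(congruent) = 3177/7 = 453.857
M(incongruent) = 4304/8 = 538.000
Difference = 538.000 − 453.857 = 84.143 ms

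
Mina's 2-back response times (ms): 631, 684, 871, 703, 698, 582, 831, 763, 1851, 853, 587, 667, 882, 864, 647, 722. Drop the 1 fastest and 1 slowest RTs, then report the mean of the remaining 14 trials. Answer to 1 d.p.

Sorted: 582, 587, 631, 647, 667, 684, 698, 703, 722, 763, 831, 853, 864, 871, 882, 1851
Drop lowest 1 (582) and highest 1 (1851)
Remaining (n=14): Σ = 10403, mean = 10403/14 = 743.071

743.1 ms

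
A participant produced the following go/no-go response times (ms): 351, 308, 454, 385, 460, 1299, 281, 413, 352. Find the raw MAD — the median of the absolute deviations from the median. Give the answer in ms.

69 ms

Sorted: 281, 308, 351, 352, 385, 413, 454, 460, 1299 → median = 385
|x − 385|: 34, 77, 69, 0, 75, 914, 104, 28, 33
Sorted deviations: 0, 28, 33, 34, 69, 75, 77, 104, 914 → MAD = 69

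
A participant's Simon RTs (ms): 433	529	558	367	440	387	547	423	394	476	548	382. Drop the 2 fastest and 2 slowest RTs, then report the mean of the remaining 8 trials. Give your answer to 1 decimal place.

Sorted: 367, 382, 387, 394, 423, 433, 440, 476, 529, 547, 548, 558
Drop lowest 2 (367, 382) and highest 2 (548, 558)
Remaining (n=8): Σ = 3629, mean = 3629/8 = 453.625

453.6 ms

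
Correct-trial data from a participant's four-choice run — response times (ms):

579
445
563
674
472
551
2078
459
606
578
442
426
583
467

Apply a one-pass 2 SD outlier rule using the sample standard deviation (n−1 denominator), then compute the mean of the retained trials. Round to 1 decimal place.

n = 14, ΣRT = 8923, M = 637.357
Σ(x−M)² = 2308661.21; s = √(2308661.21/13) = 421.413
Cutoffs: 637.357 ± 2·421.413 → [-205.5, 1480.2]
Outside: 2078 → excluded.
Retained (n=13): Σ = 6845, mean = 6845/13 = 526.538

526.5 ms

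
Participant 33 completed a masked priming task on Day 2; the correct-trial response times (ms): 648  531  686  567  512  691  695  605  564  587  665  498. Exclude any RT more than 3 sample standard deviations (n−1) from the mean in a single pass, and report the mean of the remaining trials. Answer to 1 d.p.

n = 12, ΣRT = 7249, M = 604.083
Σ(x−M)² = 56518.92; s = √(56518.92/11) = 71.680
Cutoffs: 604.083 ± 3·71.680 → [389.0, 819.1]
No RTs fall outside the cutoffs; all 12 retained. Mean = 7249/12 = 604.083

604.1 ms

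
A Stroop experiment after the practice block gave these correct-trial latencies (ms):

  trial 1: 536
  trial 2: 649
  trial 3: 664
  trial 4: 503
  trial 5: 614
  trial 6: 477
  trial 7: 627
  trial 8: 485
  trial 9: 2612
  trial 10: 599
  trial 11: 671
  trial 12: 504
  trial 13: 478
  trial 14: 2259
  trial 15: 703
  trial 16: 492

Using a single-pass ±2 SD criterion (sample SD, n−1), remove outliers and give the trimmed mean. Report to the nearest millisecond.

572 ms

n = 16, ΣRT = 12873, M = 804.562
Σ(x−M)² = 6231587.94; s = √(6231587.94/15) = 644.546
Cutoffs: 804.562 ± 2·644.546 → [-484.5, 2093.7]
Outside: 2259, 2612 → excluded.
Retained (n=14): Σ = 8002, mean = 8002/14 = 571.571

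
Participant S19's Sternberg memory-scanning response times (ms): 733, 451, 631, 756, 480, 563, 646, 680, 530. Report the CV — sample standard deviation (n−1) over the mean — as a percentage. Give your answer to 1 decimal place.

n = 9, Σ = 5470, M = 607.7778
Σ(x−M)² = 93827.556; s = √(93827.556/8) = 108.2979
CV = 108.2979 / 607.7778 = 0.17819 = 17.819%

17.8%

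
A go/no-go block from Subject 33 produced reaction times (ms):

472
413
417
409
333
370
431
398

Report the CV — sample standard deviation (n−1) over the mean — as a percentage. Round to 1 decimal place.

n = 8, Σ = 3243, M = 405.3750
Σ(x−M)² = 11845.875; s = √(11845.875/7) = 41.1372
CV = 41.1372 / 405.3750 = 0.10148 = 10.148%

10.1%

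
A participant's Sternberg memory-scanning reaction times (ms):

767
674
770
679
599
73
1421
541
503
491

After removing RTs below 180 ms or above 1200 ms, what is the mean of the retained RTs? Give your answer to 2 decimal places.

628.00 ms

Excluded: 73, 1421
Retained (n=8): Σ = 5024
Mean = 5024/8 = 628.0000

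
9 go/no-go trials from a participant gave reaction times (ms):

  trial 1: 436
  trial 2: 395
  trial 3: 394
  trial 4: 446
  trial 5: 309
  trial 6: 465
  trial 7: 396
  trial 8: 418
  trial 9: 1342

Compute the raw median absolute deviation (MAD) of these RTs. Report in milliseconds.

24 ms

Sorted: 309, 394, 395, 396, 418, 436, 446, 465, 1342 → median = 418
|x − 418|: 18, 23, 24, 28, 109, 47, 22, 0, 924
Sorted deviations: 0, 18, 22, 23, 24, 28, 47, 109, 924 → MAD = 24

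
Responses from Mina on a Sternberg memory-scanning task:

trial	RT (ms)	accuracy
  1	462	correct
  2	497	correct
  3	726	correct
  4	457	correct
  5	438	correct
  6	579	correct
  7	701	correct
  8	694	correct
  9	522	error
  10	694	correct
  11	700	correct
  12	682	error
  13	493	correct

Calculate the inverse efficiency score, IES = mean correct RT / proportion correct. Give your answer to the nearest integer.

Correct trials (n=11): 462, 497, 726, 457, 438, 579, 701, 694, 694, 700, 493
Mean correct RT = 6441/11 = 585.5455 ms
Proportion correct = 11/13
IES = 585.5455 / (11/13) = 692.008 ms

692 ms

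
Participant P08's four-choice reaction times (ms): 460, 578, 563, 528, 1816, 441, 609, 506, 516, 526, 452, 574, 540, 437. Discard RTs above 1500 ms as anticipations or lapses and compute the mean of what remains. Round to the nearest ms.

518 ms

Excluded: 1816
Retained (n=13): Σ = 6730
Mean = 6730/13 = 517.6923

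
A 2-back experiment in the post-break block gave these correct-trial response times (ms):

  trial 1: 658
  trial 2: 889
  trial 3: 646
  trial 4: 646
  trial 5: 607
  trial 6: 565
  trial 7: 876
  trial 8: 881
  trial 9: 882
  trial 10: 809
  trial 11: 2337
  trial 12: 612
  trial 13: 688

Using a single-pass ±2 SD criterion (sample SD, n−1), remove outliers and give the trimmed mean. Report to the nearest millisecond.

730 ms

n = 13, ΣRT = 11096, M = 853.538
Σ(x−M)² = 2560127.23; s = √(2560127.23/12) = 461.892
Cutoffs: 853.538 ± 2·461.892 → [-70.2, 1777.3]
Outside: 2337 → excluded.
Retained (n=12): Σ = 8759, mean = 8759/12 = 729.917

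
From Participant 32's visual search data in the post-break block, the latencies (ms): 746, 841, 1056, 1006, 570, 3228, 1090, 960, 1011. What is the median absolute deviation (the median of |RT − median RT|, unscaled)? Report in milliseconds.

Sorted: 570, 746, 841, 960, 1006, 1011, 1056, 1090, 3228 → median = 1006
|x − 1006|: 260, 165, 50, 0, 436, 2222, 84, 46, 5
Sorted deviations: 0, 5, 46, 50, 84, 165, 260, 436, 2222 → MAD = 84

84 ms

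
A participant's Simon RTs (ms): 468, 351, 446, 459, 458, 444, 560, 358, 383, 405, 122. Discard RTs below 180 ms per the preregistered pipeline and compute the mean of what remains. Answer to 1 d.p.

433.2 ms

Excluded: 122
Retained (n=10): Σ = 4332
Mean = 4332/10 = 433.2000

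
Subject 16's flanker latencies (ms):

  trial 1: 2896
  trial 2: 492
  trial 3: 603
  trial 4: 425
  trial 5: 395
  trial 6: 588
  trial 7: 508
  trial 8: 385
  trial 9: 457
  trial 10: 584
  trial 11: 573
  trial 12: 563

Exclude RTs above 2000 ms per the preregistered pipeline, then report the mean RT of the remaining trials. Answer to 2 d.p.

Excluded: 2896
Retained (n=11): Σ = 5573
Mean = 5573/11 = 506.6364

506.64 ms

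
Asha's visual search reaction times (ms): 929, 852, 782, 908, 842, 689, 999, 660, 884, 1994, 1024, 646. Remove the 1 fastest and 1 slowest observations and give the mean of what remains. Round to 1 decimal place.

856.9 ms

Sorted: 646, 660, 689, 782, 842, 852, 884, 908, 929, 999, 1024, 1994
Drop lowest 1 (646) and highest 1 (1994)
Remaining (n=10): Σ = 8569, mean = 8569/10 = 856.900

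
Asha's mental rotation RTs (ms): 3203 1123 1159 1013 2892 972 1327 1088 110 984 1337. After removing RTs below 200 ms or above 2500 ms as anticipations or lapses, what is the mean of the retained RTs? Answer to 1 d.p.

1125.4 ms

Excluded: 110, 2892, 3203
Retained (n=8): Σ = 9003
Mean = 9003/8 = 1125.3750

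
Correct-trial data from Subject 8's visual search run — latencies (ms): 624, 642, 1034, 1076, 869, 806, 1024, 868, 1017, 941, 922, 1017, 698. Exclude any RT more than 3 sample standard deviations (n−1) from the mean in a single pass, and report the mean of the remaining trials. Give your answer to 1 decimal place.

887.5 ms

n = 13, ΣRT = 11538, M = 887.538
Σ(x−M)² = 286197.23; s = √(286197.23/12) = 154.434
Cutoffs: 887.538 ± 3·154.434 → [424.2, 1350.8]
No RTs fall outside the cutoffs; all 13 retained. Mean = 11538/13 = 887.538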